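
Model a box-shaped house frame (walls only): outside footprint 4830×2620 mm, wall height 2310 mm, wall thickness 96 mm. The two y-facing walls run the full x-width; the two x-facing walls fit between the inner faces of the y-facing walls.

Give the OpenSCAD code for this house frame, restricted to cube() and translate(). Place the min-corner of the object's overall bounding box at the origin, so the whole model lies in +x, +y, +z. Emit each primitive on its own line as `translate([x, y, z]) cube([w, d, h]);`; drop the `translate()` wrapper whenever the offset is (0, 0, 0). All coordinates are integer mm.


cube([4830, 96, 2310]);
translate([0, 2524, 0]) cube([4830, 96, 2310]);
translate([0, 96, 0]) cube([96, 2428, 2310]);
translate([4734, 96, 0]) cube([96, 2428, 2310]);


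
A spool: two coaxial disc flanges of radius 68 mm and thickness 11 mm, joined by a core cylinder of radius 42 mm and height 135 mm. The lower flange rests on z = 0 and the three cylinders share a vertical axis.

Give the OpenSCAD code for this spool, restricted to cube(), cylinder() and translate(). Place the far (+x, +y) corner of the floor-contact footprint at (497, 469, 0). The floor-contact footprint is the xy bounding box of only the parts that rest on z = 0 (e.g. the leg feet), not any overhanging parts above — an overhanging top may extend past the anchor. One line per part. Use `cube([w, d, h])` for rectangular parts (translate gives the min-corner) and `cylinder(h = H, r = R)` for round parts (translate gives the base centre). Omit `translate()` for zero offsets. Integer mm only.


translate([429, 401, 0]) cylinder(h = 11, r = 68);
translate([429, 401, 11]) cylinder(h = 135, r = 42);
translate([429, 401, 146]) cylinder(h = 11, r = 68);


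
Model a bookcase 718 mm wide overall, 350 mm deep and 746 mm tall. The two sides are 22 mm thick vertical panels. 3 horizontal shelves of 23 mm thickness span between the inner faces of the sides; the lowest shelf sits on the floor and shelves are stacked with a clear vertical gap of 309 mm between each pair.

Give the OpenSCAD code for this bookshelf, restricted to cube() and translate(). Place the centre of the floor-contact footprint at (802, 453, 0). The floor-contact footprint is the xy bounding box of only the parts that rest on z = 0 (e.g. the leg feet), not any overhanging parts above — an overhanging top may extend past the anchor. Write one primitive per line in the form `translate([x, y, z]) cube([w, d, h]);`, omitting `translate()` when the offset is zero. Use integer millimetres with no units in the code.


translate([443, 278, 0]) cube([22, 350, 746]);
translate([1139, 278, 0]) cube([22, 350, 746]);
translate([465, 278, 0]) cube([674, 350, 23]);
translate([465, 278, 332]) cube([674, 350, 23]);
translate([465, 278, 664]) cube([674, 350, 23]);


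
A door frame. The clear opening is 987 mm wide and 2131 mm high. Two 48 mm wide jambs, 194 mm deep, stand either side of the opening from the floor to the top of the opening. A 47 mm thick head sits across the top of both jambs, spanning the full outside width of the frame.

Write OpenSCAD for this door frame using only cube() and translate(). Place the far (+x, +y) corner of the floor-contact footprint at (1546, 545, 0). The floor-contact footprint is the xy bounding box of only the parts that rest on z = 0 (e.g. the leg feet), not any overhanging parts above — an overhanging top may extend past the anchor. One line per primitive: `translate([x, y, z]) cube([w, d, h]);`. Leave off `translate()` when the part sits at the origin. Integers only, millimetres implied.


translate([463, 351, 0]) cube([48, 194, 2131]);
translate([1498, 351, 0]) cube([48, 194, 2131]);
translate([463, 351, 2131]) cube([1083, 194, 47]);


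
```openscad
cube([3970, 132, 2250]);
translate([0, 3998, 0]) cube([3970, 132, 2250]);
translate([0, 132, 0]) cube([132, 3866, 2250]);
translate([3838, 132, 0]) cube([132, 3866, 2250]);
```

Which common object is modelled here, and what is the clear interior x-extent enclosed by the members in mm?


A house (or room) frame. The interior width is 3706 mm.

Four 2250 mm walls enclosing a rectangle with no floor or roof — a room or house frame. Outside width is 3970 mm and wall thickness is 132 mm, so the interior width is 3970 − 2 × 132 = 3706 mm.


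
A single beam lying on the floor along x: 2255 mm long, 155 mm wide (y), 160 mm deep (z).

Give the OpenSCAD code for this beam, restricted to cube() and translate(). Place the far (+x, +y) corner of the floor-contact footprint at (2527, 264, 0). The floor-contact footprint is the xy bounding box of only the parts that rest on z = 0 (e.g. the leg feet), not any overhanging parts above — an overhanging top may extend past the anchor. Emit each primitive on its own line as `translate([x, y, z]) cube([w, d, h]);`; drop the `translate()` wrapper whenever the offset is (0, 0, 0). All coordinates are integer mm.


translate([272, 109, 0]) cube([2255, 155, 160]);


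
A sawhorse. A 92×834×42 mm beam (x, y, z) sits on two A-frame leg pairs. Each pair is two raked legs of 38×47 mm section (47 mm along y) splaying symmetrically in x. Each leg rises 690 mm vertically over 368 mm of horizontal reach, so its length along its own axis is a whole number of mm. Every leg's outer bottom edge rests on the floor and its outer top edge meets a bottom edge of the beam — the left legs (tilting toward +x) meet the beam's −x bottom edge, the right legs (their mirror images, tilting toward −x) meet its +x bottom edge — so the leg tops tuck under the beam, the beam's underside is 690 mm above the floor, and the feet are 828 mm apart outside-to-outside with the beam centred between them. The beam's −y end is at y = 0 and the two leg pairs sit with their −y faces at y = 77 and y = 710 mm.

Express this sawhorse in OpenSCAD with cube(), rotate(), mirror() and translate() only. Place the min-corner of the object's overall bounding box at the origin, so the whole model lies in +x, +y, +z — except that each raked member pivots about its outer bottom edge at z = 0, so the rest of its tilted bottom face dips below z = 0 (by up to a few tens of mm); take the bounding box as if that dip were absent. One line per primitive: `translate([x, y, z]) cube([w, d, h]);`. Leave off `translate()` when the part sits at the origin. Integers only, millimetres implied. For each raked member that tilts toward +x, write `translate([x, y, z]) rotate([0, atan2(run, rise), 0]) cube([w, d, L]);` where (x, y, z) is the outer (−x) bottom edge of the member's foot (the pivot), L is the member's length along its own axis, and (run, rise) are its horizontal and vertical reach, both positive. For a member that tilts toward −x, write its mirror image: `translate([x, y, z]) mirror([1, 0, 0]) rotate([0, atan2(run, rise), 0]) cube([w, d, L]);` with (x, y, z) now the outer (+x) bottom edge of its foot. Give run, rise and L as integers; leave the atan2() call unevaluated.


translate([368, 0, 690]) cube([92, 834, 42]);
translate([0, 77, 0]) rotate([0, atan2(368, 690), 0]) cube([38, 47, 782]);
translate([828, 77, 0]) mirror([1, 0, 0]) rotate([0, atan2(368, 690), 0]) cube([38, 47, 782]);
translate([0, 710, 0]) rotate([0, atan2(368, 690), 0]) cube([38, 47, 782]);
translate([828, 710, 0]) mirror([1, 0, 0]) rotate([0, atan2(368, 690), 0]) cube([38, 47, 782]);


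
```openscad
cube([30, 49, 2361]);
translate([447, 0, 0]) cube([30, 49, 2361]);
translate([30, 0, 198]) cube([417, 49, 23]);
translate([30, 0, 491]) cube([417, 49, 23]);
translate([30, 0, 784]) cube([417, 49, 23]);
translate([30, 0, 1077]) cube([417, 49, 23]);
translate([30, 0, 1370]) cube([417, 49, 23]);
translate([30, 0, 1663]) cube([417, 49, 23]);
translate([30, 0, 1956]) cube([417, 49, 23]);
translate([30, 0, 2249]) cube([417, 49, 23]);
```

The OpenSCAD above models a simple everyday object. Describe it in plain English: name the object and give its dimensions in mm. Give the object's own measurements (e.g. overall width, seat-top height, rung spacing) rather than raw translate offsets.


A straight ladder. Two 30×49 mm vertical rails, 2361 mm tall, stand 477 mm apart (outside-to-outside) with their front faces coplanar on the −y side. 8 rungs, each 49 mm deep and 23 mm tall, span between the inner faces of the rails, front faces flush with the rails. The lowest rung's underside is at z = 198 mm and rungs are spaced 293 mm apart (underside to underside).


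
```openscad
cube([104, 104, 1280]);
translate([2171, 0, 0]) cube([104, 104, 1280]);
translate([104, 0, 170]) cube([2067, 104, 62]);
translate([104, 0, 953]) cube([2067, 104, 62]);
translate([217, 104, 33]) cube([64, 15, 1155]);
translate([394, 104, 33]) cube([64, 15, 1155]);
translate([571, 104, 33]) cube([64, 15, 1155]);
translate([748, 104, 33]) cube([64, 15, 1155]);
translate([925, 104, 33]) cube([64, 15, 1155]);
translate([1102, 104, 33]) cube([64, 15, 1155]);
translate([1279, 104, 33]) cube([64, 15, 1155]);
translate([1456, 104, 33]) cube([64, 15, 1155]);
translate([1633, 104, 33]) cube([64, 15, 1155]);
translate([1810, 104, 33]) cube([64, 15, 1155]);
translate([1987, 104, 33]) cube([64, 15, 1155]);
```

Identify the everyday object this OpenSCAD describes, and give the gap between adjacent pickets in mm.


A fence section. The picket gap is 113 mm.

Two posts, two rails, 11 pickets — a fence section. Span 2067 mm holds 11 pickets of 64 mm with 12 equal gaps: ⌊(2067 − 11·64) / 12⌋ = 113 mm.


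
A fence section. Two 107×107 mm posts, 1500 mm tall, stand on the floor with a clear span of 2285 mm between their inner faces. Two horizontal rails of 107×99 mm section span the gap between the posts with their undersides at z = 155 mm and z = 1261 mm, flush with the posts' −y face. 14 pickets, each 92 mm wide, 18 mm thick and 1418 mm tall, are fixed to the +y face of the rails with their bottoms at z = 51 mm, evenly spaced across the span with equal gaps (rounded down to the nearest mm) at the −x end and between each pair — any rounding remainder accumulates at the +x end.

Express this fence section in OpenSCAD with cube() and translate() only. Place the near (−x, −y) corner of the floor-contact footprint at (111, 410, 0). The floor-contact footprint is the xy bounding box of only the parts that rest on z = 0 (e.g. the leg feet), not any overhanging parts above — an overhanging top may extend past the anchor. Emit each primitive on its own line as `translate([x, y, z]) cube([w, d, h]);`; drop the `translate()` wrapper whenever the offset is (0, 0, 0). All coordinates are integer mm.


translate([111, 410, 0]) cube([107, 107, 1500]);
translate([2503, 410, 0]) cube([107, 107, 1500]);
translate([218, 410, 155]) cube([2285, 107, 99]);
translate([218, 410, 1261]) cube([2285, 107, 99]);
translate([284, 517, 51]) cube([92, 18, 1418]);
translate([442, 517, 51]) cube([92, 18, 1418]);
translate([600, 517, 51]) cube([92, 18, 1418]);
translate([758, 517, 51]) cube([92, 18, 1418]);
translate([916, 517, 51]) cube([92, 18, 1418]);
translate([1074, 517, 51]) cube([92, 18, 1418]);
translate([1232, 517, 51]) cube([92, 18, 1418]);
translate([1390, 517, 51]) cube([92, 18, 1418]);
translate([1548, 517, 51]) cube([92, 18, 1418]);
translate([1706, 517, 51]) cube([92, 18, 1418]);
translate([1864, 517, 51]) cube([92, 18, 1418]);
translate([2022, 517, 51]) cube([92, 18, 1418]);
translate([2180, 517, 51]) cube([92, 18, 1418]);
translate([2338, 517, 51]) cube([92, 18, 1418]);


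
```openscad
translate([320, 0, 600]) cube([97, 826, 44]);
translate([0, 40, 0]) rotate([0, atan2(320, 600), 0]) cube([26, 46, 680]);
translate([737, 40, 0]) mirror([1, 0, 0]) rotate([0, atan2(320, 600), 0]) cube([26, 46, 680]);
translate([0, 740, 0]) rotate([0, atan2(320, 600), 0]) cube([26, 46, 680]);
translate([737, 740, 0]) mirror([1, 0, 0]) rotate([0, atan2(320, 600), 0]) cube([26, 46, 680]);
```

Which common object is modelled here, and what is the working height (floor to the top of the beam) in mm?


A sawhorse. The overall height is 644 mm.

A beam across two mirrored pairs of raked legs — a sawhorse. The beam's underside is at z = 600 (matching the legs' vertical rise in atan2(320, 600)) and the beam is 44 mm tall, so its top is at 600 + 44 = 644 mm. The raked legs top out at the beam's underside, so that is the highest point.


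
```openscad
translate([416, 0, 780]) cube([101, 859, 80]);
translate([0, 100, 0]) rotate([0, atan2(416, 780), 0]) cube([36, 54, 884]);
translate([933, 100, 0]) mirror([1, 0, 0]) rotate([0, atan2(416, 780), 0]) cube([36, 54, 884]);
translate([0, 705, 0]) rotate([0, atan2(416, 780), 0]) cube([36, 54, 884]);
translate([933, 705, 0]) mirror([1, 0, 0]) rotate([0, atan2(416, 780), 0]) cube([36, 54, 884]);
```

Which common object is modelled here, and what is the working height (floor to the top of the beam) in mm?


A sawhorse. The overall height is 860 mm.

A beam across two mirrored pairs of raked legs — a sawhorse. The beam's underside is at z = 780 (matching the legs' vertical rise in atan2(416, 780)) and the beam is 80 mm tall, so its top is at 780 + 80 = 860 mm. The raked legs top out at the beam's underside, so that is the highest point.


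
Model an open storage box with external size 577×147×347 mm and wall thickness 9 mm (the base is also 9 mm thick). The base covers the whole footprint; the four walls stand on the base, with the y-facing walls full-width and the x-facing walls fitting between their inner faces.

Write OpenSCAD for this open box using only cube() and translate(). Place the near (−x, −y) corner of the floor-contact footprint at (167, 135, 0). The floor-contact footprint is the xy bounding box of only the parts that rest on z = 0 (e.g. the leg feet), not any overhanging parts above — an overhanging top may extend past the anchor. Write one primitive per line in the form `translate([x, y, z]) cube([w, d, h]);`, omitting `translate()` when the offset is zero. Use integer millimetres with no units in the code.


translate([167, 135, 0]) cube([577, 147, 9]);
translate([167, 135, 9]) cube([577, 9, 338]);
translate([167, 273, 9]) cube([577, 9, 338]);
translate([167, 144, 9]) cube([9, 129, 338]);
translate([735, 144, 9]) cube([9, 129, 338]);


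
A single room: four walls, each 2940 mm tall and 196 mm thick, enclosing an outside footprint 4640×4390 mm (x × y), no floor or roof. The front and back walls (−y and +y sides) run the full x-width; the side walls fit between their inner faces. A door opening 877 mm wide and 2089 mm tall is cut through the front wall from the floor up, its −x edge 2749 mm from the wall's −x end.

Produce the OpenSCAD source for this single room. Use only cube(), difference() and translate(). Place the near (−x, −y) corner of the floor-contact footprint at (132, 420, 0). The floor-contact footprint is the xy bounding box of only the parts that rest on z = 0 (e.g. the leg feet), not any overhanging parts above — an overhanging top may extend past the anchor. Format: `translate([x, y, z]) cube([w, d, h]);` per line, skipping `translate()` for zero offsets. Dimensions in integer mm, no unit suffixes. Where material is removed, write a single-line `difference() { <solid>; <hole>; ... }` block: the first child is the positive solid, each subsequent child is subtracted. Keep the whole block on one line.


difference() { translate([132, 420, 0]) cube([4640, 196, 2940]); translate([2881, 420, 0]) cube([877, 196, 2089]); }
translate([132, 4614, 0]) cube([4640, 196, 2940]);
translate([132, 616, 0]) cube([196, 3998, 2940]);
translate([4576, 616, 0]) cube([196, 3998, 2940]);


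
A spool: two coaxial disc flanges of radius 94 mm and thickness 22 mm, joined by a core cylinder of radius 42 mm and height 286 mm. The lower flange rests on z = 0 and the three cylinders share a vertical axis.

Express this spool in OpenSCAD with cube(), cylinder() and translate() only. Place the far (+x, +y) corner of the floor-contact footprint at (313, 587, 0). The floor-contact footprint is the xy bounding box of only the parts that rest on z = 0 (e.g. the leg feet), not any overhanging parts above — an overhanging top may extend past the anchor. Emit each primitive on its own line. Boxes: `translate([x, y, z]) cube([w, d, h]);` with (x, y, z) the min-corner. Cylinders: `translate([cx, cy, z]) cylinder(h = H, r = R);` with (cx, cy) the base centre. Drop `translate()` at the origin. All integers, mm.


translate([219, 493, 0]) cylinder(h = 22, r = 94);
translate([219, 493, 22]) cylinder(h = 286, r = 42);
translate([219, 493, 308]) cylinder(h = 22, r = 94);


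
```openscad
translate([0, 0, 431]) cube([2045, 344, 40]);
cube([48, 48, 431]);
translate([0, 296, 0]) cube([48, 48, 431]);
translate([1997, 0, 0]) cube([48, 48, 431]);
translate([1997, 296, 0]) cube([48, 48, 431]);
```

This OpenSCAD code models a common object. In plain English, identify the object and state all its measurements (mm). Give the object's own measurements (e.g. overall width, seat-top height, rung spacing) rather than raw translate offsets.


A long wooden bench with a 2045 mm (x) × 344 mm (y) seat, 40 mm thick, its top surface 471 mm above the floor. Four 48 mm square legs at the seat corners, flush with the edges, run from z = 0 to the seat underside.


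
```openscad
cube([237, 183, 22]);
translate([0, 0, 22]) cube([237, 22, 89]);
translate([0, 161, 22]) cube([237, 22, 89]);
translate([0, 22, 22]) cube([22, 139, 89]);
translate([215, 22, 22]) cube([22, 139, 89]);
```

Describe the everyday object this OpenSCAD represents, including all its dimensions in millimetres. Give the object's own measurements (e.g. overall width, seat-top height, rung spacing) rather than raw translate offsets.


An open-topped rectangular box: outside dimensions 237×183×111 mm, with a uniform wall and base thickness of 22 mm. The base is a full 237×183 slab on the floor; four walls sit on top of the base. The front and back walls (the −y and +y sides) span the full width; the two side walls fit between them.


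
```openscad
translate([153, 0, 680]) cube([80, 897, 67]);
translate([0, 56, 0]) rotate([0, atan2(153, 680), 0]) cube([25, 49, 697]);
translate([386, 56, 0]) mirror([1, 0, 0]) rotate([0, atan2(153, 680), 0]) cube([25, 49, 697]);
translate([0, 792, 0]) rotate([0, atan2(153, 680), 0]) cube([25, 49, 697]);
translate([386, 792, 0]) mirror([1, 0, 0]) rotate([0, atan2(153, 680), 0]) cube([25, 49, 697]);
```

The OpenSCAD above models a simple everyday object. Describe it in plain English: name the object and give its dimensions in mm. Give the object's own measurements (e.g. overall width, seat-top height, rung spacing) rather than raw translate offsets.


A sawhorse. A 80×897×67 mm beam (x, y, z) sits on two A-frame leg pairs. Each pair is two raked legs of 25×49 mm section (49 mm along y) splaying symmetrically in x. Each leg rises 680 mm vertically over 153 mm of horizontal reach and is 697 mm long along its own axis. Every leg's outer bottom edge rests on the floor and its outer top edge meets a bottom edge of the beam — the left legs (tilting toward +x) meet the beam's −x bottom edge, the right legs (their mirror images, tilting toward −x) meet its +x bottom edge — so the leg tops tuck under the beam, the beam's underside is 680 mm above the floor, and the feet are 386 mm apart outside-to-outside with the beam centred between them. The two leg pairs are set in 56 mm from either end of the beam.


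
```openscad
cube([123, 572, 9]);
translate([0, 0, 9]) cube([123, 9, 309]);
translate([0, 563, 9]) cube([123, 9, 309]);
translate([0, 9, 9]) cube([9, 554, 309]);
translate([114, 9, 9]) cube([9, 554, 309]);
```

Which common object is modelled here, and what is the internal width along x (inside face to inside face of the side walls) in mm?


An open box. The internal width is 105 mm.

A 123×572 base slab with four walls standing on it — an open box. The base is 123 mm wide and the walls are 9 mm thick, so the internal width is 123 − 2 × 9 = 105 mm.


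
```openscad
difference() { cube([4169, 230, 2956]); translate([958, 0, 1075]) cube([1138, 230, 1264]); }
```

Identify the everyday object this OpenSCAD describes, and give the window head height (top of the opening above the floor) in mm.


A wall with a window opening. The window head height is 2339 mm.

A wall with a rectangular opening subtracted — a window. Sill at z = 1075, opening 1264 mm tall, so the head is at 1075 + 1264 = 2339 mm.


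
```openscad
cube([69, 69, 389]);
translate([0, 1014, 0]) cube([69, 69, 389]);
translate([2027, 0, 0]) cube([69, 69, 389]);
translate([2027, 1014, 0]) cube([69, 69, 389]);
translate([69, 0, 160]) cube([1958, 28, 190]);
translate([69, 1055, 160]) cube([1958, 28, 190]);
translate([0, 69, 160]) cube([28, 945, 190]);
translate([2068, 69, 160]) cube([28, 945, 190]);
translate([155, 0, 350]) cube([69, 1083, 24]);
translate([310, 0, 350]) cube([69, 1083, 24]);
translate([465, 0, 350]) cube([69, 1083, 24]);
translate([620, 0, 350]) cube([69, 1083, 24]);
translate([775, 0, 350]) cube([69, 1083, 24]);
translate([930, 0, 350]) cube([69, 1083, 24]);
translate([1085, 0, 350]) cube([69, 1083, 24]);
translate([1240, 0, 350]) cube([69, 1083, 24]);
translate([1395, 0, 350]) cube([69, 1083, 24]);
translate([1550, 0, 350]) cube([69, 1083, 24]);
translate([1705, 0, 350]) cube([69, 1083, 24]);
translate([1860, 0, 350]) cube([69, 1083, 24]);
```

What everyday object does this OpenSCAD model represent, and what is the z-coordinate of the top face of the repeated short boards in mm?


A bed frame. The slat-top height is 374 mm.

Four posts, four rails, and a row of slats — a bed frame. Slats sit on the rails at z = 160 + 190 = 350; with slat thickness 24, the top is 374 mm.


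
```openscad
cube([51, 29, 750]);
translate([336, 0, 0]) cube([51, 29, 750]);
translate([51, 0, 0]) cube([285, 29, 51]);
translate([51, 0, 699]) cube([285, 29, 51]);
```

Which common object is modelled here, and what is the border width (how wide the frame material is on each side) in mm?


A picture frame. The border width is 51 mm.

Four thin pieces enclosing a rectangular opening — a picture frame. The two full-height stiles are 750 mm tall; the top rail sits at z = 699 and is 51 mm tall, so the border above the opening is 750 − 699 = 51 mm, matching the stile x-width.


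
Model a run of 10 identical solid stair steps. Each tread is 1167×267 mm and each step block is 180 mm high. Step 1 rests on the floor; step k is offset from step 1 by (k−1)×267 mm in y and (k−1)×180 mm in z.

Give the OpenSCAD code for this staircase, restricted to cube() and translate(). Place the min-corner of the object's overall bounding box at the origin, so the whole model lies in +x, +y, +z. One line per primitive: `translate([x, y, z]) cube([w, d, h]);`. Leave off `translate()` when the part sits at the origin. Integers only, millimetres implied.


cube([1167, 267, 180]);
translate([0, 267, 180]) cube([1167, 267, 180]);
translate([0, 534, 360]) cube([1167, 267, 180]);
translate([0, 801, 540]) cube([1167, 267, 180]);
translate([0, 1068, 720]) cube([1167, 267, 180]);
translate([0, 1335, 900]) cube([1167, 267, 180]);
translate([0, 1602, 1080]) cube([1167, 267, 180]);
translate([0, 1869, 1260]) cube([1167, 267, 180]);
translate([0, 2136, 1440]) cube([1167, 267, 180]);
translate([0, 2403, 1620]) cube([1167, 267, 180]);


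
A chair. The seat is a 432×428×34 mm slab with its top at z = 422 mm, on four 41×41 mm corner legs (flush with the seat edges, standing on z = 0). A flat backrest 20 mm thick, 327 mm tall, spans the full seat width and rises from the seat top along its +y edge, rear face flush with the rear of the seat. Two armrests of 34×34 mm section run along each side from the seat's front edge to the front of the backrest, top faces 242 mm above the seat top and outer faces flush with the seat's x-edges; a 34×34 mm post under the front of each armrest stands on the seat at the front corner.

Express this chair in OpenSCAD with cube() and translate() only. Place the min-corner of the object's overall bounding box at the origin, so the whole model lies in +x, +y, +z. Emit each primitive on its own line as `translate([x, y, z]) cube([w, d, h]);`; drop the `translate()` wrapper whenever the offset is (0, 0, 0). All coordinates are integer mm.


translate([0, 0, 388]) cube([432, 428, 34]);
cube([41, 41, 388]);
translate([391, 0, 0]) cube([41, 41, 388]);
translate([0, 387, 0]) cube([41, 41, 388]);
translate([391, 387, 0]) cube([41, 41, 388]);
translate([0, 408, 422]) cube([432, 20, 327]);
translate([0, 0, 630]) cube([34, 408, 34]);
translate([398, 0, 630]) cube([34, 408, 34]);
translate([0, 0, 422]) cube([34, 34, 208]);
translate([398, 0, 422]) cube([34, 34, 208]);


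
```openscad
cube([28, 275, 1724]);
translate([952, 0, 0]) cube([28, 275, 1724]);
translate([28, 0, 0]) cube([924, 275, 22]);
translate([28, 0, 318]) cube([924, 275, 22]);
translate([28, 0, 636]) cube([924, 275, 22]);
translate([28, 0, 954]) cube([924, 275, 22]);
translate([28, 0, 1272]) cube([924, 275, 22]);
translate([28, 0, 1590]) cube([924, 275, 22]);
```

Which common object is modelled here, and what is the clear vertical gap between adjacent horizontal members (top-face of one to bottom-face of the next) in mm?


A bookshelf. The clear shelf gap is 296 mm.

Two tall side panels with 6 horizontal boards between them — a bookshelf. The first two shelf undersides are at z = 0 and z = 318; with shelf thickness 22, the clear gap is 318 − 0 − 22 = 296 mm.


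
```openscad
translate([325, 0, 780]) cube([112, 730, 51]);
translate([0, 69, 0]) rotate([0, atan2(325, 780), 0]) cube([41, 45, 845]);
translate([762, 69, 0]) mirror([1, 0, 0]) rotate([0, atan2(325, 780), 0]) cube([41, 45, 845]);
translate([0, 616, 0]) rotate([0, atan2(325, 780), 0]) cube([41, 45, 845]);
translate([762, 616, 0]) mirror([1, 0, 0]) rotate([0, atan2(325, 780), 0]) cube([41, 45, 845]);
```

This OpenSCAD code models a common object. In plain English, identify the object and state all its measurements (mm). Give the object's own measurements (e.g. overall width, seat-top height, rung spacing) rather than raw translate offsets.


A sawhorse. A 112×730×51 mm beam (x, y, z) sits on two A-frame leg pairs. Each pair is two raked legs of 41×45 mm section (45 mm along y) splaying symmetrically in x. Each leg rises 780 mm vertically over 325 mm of horizontal reach and is 845 mm long along its own axis. Every leg's outer bottom edge rests on the floor and its outer top edge meets a bottom edge of the beam — the left legs (tilting toward +x) meet the beam's −x bottom edge, the right legs (their mirror images, tilting toward −x) meet its +x bottom edge — so the leg tops tuck under the beam, the beam's underside is 780 mm above the floor, and the feet are 762 mm apart outside-to-outside with the beam centred between them. The two leg pairs are set in 69 mm from either end of the beam.


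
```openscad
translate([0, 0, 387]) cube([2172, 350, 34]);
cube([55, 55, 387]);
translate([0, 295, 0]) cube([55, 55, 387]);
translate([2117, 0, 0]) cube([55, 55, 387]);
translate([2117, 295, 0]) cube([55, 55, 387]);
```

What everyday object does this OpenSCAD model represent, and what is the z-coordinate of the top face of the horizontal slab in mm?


A bench. The seat-top height is 421 mm.

A long slab on four corner posts — a bench. The slab sits at z = 387 with thickness 34, so the top is 387 + 34 = 421 mm.


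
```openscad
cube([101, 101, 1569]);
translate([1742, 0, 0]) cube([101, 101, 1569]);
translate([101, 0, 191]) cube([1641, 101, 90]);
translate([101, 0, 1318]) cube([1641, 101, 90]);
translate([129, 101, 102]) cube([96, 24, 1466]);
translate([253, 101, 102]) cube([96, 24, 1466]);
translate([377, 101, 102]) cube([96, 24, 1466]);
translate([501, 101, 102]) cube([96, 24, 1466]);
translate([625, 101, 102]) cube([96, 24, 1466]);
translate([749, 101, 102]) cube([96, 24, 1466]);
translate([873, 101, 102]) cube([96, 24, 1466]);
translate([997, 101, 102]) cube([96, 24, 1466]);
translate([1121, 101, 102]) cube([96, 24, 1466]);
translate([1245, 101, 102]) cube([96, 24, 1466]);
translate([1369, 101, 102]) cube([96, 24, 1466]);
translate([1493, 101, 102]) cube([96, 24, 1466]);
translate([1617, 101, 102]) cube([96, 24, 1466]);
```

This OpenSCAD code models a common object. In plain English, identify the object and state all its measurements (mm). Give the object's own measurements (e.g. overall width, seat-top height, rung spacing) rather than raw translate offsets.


A fence section. Two 101×101 mm posts, 1569 mm tall, stand on the floor with a clear span of 1641 mm between their inner faces. Two horizontal rails of 101×90 mm section span the gap between the posts with their undersides at z = 191 mm and z = 1318 mm, flush with the posts' −y face. 13 pickets, each 96 mm wide, 24 mm thick and 1466 mm tall, are fixed to the +y face of the rails with their bottoms at z = 102 mm, spaced across the span with a 28 mm gap after the −x post and between neighbouring pickets, with 29 mm left before the +x post.


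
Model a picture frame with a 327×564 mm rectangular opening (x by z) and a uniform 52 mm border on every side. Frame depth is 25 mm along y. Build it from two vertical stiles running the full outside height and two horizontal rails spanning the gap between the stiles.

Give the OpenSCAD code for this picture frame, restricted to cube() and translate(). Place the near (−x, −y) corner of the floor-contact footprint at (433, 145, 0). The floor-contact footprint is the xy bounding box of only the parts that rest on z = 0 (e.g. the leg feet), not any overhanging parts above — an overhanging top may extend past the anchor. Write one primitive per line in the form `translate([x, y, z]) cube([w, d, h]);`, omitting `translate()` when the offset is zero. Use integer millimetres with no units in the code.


translate([433, 145, 0]) cube([52, 25, 668]);
translate([812, 145, 0]) cube([52, 25, 668]);
translate([485, 145, 0]) cube([327, 25, 52]);
translate([485, 145, 616]) cube([327, 25, 52]);


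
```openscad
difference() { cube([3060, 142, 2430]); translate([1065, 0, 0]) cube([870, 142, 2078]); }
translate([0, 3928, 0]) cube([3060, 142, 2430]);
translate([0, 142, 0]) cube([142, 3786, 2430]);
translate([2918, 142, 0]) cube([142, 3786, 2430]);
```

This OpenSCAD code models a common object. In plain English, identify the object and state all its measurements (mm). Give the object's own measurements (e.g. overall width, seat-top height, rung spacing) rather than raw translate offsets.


A single room: four walls, each 2430 mm tall and 142 mm thick, enclosing an outside footprint 3060×4070 mm (x × y), no floor or roof. The front and back walls (−y and +y sides) run the full x-width; the side walls fit between their inner faces. A door opening 870 mm wide and 2078 mm tall is cut through the front wall from the floor up, its −x edge 1065 mm from the wall's −x end.


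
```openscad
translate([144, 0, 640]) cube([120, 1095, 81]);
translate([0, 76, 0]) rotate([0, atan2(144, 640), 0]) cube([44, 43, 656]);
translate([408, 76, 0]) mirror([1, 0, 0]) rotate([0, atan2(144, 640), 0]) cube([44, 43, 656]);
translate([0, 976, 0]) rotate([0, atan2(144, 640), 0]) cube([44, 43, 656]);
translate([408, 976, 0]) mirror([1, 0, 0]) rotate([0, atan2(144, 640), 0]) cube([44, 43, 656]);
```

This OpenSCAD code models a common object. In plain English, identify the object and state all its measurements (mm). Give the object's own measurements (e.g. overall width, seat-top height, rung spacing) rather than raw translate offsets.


A sawhorse. A 120×1095×81 mm beam (x, y, z) sits on two A-frame leg pairs. Each pair is two raked legs of 44×43 mm section (43 mm along y) splaying symmetrically in x. Each leg rises 640 mm vertically over 144 mm of horizontal reach and is 656 mm long along its own axis. Every leg's outer bottom edge rests on the floor and its outer top edge meets a bottom edge of the beam — the left legs (tilting toward +x) meet the beam's −x bottom edge, the right legs (their mirror images, tilting toward −x) meet its +x bottom edge — so the leg tops tuck under the beam, the beam's underside is 640 mm above the floor, and the feet are 408 mm apart outside-to-outside with the beam centred between them. The two leg pairs are set in 76 mm from either end of the beam.


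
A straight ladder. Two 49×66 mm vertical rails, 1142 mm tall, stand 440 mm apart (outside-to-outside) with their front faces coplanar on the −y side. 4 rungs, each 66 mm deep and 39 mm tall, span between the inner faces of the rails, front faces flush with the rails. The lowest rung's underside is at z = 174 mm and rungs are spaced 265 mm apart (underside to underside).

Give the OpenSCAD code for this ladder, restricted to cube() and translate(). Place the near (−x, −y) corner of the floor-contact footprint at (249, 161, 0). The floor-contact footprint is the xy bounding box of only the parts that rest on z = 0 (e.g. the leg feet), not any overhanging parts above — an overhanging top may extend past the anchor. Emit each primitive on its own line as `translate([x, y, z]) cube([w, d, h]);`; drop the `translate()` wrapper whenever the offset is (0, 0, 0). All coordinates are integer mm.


translate([249, 161, 0]) cube([49, 66, 1142]);
translate([640, 161, 0]) cube([49, 66, 1142]);
translate([298, 161, 174]) cube([342, 66, 39]);
translate([298, 161, 439]) cube([342, 66, 39]);
translate([298, 161, 704]) cube([342, 66, 39]);
translate([298, 161, 969]) cube([342, 66, 39]);


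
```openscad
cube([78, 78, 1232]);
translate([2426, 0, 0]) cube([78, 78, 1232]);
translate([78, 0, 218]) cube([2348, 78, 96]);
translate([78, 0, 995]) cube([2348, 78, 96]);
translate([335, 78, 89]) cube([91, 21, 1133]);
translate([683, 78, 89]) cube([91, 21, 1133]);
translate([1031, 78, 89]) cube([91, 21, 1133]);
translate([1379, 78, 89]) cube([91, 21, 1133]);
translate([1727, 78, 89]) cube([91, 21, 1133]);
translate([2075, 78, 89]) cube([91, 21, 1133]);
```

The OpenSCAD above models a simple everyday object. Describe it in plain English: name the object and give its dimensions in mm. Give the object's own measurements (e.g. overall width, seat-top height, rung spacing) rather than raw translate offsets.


A fence section. Two 78×78 mm posts, 1232 mm tall, stand on the floor with a clear span of 2348 mm between their inner faces. Two horizontal rails of 78×96 mm section span the gap between the posts with their undersides at z = 218 mm and z = 995 mm, flush with the posts' −y face. 6 pickets, each 91 mm wide, 21 mm thick and 1133 mm tall, are fixed to the +y face of the rails with their bottoms at z = 89 mm, spaced across the span with a 257 mm gap after the −x post and between neighbouring pickets, with 260 mm left before the +x post.


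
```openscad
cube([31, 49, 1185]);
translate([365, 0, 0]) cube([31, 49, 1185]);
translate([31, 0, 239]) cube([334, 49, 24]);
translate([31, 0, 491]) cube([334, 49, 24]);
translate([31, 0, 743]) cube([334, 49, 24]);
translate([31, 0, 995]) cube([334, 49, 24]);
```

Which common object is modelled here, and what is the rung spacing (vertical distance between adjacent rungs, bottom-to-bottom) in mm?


A ladder. The rung spacing is 252 mm.

Two tall 31×49 posts with 4 short bars between them — a ladder. Adjacent rungs sit at z = 239 and z = 491, so the spacing is 491 − 239 = 252 mm.


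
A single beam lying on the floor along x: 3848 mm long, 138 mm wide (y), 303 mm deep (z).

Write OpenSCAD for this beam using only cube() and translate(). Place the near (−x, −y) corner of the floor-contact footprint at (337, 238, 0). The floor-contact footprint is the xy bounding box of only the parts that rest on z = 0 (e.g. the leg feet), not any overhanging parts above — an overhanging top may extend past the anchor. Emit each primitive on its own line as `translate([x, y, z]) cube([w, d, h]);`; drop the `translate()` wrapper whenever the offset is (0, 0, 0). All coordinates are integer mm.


translate([337, 238, 0]) cube([3848, 138, 303]);


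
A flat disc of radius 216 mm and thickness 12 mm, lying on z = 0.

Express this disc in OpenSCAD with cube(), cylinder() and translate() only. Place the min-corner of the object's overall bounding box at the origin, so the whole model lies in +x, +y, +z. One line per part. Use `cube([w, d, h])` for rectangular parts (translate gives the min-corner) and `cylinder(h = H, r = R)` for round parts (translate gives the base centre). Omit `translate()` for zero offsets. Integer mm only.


translate([216, 216, 0]) cylinder(h = 12, r = 216);


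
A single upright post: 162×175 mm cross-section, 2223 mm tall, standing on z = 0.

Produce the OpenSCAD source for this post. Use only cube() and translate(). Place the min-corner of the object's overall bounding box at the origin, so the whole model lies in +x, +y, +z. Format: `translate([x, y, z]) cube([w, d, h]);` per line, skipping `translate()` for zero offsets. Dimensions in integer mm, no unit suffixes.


cube([162, 175, 2223]);


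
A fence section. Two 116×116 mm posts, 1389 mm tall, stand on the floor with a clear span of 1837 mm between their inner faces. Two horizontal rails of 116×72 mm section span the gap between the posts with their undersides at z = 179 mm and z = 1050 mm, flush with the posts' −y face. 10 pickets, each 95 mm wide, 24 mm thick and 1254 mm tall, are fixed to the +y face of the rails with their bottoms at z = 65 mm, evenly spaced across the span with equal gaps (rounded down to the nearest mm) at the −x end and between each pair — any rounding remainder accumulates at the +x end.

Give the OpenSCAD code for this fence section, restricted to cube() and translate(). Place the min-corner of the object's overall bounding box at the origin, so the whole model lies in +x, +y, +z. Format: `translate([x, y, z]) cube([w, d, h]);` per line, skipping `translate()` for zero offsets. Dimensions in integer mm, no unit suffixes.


cube([116, 116, 1389]);
translate([1953, 0, 0]) cube([116, 116, 1389]);
translate([116, 0, 179]) cube([1837, 116, 72]);
translate([116, 0, 1050]) cube([1837, 116, 72]);
translate([196, 116, 65]) cube([95, 24, 1254]);
translate([371, 116, 65]) cube([95, 24, 1254]);
translate([546, 116, 65]) cube([95, 24, 1254]);
translate([721, 116, 65]) cube([95, 24, 1254]);
translate([896, 116, 65]) cube([95, 24, 1254]);
translate([1071, 116, 65]) cube([95, 24, 1254]);
translate([1246, 116, 65]) cube([95, 24, 1254]);
translate([1421, 116, 65]) cube([95, 24, 1254]);
translate([1596, 116, 65]) cube([95, 24, 1254]);
translate([1771, 116, 65]) cube([95, 24, 1254]);


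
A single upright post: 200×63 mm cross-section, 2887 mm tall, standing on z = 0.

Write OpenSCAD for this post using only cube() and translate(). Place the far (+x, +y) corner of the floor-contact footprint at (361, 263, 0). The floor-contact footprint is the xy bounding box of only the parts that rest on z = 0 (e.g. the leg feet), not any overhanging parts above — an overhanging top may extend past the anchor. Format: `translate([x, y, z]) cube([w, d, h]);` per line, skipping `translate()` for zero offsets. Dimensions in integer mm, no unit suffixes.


translate([161, 200, 0]) cube([200, 63, 2887]);


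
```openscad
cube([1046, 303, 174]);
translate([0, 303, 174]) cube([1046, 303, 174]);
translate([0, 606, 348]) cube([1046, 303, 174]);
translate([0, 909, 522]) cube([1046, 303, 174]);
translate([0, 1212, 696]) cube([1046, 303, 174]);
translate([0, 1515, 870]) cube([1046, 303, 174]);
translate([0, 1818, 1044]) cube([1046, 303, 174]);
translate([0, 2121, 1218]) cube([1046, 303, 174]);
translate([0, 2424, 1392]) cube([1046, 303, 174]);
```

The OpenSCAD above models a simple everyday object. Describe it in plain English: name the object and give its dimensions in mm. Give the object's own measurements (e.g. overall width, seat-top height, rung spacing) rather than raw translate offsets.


A straight staircase of 9 solid steps. Each step is 1046 mm wide (x), 303 mm deep (y, the going) and 174 mm tall (the rise). The first step rests on the floor; each subsequent step sits one going further in +y and one rise higher in +z, directly behind and above the previous step with no overlap.


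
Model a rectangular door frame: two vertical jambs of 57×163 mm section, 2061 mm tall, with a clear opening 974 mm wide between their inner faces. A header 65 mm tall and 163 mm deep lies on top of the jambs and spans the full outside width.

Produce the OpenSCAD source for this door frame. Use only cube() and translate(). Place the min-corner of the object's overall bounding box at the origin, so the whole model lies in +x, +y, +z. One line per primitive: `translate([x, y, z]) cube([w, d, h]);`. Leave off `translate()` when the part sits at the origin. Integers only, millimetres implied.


cube([57, 163, 2061]);
translate([1031, 0, 0]) cube([57, 163, 2061]);
translate([0, 0, 2061]) cube([1088, 163, 65]);
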